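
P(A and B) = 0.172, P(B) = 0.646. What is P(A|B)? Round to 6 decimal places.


P(A|B) = P(A and B) / P(B) = 0.172 / 0.646 = 86/323 ≈ 0.26625387

0.266254


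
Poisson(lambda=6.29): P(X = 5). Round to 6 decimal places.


P = e^(-lam) * lam^k / k!
e^(-6.29) ≈ 0.001854760
lam^k = 6.29^5 ≈ 9845.850275
k! = 5! = 120
P = 0.001854760 * 9845.850275 / 120 ≈ 0.152181

0.152181


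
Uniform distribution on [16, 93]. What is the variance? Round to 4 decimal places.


Var = (b-a)^2 / 12
(b-a)^2 = (93 - 16)^2 = 5929
Var = 5929/12 ≈ 494.083333

494.0833


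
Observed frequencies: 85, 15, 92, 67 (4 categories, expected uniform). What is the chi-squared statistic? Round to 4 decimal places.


chi2 = sum((O-E)^2/E), E = total/4
total = 259, E = 259/4 = 64.75
(85 - 64.75)^2 / 64.75 = 410.0625 / 64.75 = 6561/1036 ≈ 6.333012
(15 - 64.75)^2 / 64.75 = 2475.0625 / 64.75 = 39601/1036 ≈ 38.224903
(92 - 64.75)^2 / 64.75 = 742.5625 / 64.75 = 11881/1036 ≈ 11.468147
(67 - 64.75)^2 / 64.75 = 5.0625 / 64.75 = 81/1036 ≈ 0.078185
chi2 = 14531/259 ≈ 56.104247

56.1042


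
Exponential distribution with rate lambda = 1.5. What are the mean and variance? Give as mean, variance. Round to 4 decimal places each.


mean = 1/lam, var = 1/lam^2
mean = 1 / 1.5 = 2/3 ≈ 0.666667
lam^2 = 1.5^2 = 2.25
var = 1 / 2.25 = 4/9 ≈ 0.444444

0.6667, 0.4444


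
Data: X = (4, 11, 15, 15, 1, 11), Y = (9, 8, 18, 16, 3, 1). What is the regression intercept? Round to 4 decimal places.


a = ybar - b*xbar, where b = sum((xi-xbar)(yi-ybar)) / sum((xi-xbar)^2)
n = 6, xbar = 57/6 = 9.5, ybar = 55/6 ≈ 9.166667
Sxy = sum((xi-xbar)(yi-ybar)) = 125.5
Sxx = sum((xi-xbar)^2) = 167.5
b = Sxy / Sxx = 251/335 ≈ 0.749254
a = 9.166667 - 0.749254 * 9.5 = 2059/1005 ≈ 2.048756

2.0488


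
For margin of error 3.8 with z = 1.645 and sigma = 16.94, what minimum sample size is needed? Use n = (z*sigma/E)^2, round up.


z*sigma/E = 1.645 * 16.94 / 3.8 ≈ 7.333237
(z*sigma/E)^2 ≈ 53.776363
round up: n = 54

54


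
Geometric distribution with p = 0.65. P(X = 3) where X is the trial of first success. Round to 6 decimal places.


P = (1-p)^(k-1) * p
(1-p)^(k-1) = 0.35^2 = 0.1225
P = 0.1225 * 0.65 = 0.079625

0.079625


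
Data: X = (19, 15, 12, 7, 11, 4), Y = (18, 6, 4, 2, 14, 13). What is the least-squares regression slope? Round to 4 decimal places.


b = sum((xi-xbar)(yi-ybar)) / sum((xi-xbar)^2)
n = 6, xbar = 68/6 = 34/3 ≈ 11.333333, ybar = 57/6 = 9.5
Sxy = sum((xi-xbar)(yi-ybar)) = 54
Sxx = sum((xi-xbar)^2) = 436/3 ≈ 145.333333
b = Sxy / Sxx = 81/218 ≈ 0.371560

0.3716


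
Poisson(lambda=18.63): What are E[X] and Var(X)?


E[X] = Var(X) = lambda = 18.63

18.63, 18.63


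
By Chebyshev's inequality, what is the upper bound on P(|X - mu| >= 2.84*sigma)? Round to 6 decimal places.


P <= 1/k^2
k^2 = 2.84^2 = 8.0656
1/k^2 = 1 / 8.0656 = 625/5041 ≈ 0.12398334

0.123983


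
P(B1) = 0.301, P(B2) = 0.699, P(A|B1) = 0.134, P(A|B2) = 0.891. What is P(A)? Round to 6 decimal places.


P(A) = P(A|B1)*P(B1) + P(A|B2)*P(B2)
P(A|B1)*P(B1) = 0.134 * 0.301 = 0.040334
P(A|B2)*P(B2) = 0.891 * 0.699 = 0.622809
P(A) = 0.040334 + 0.622809 = 0.663143

0.663143


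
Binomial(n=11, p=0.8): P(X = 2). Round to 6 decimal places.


P = C(n,k) * p^k * (1-p)^(n-k)
C(11,2) = 55
p^k = 0.8^2 = 0.64
(1-p)^(n-k) = 0.2^9 = 0.000000512
P = 55 * 0.64 * 0.000000512 ≈ 0.000018

0.000018


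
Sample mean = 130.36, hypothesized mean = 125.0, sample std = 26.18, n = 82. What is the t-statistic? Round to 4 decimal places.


t = (xbar - mu0) / (s/sqrt(n))
xbar - mu0 = 130.36 - 125.0 = 5.36
sqrt(82) ≈ 9.05538514
s/sqrt(n) = 26.18 / 9.05538514 ≈ 2.89109735
t = 5.36 / 2.89109735 ≈ 1.853967

1.8540


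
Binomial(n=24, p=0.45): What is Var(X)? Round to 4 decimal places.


Var = n*p*(1-p) = 24 * 0.45 * 0.55 = 5.94

5.9400


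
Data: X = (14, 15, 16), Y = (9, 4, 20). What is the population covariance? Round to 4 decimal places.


Cov = (1/n)*sum((xi-xbar)(yi-ybar))
n = 3, xbar = 45/3 = 15, ybar = 33/3 = 11
sum((xi-xbar)(yi-ybar)) = 11
Cov = 11 / 3 = 11/3 ≈ 3.666667

3.6667


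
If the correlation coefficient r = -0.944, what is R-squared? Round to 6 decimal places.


R^2 = r^2 = (-0.944)^2 = 0.891136

0.891136


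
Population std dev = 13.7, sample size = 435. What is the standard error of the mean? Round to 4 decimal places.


SE = sigma / sqrt(n)
sqrt(435) ≈ 20.856654
SE = 13.7 / 20.856654 ≈ 0.656865

0.6569


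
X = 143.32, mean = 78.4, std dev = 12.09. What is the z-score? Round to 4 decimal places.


z = (X - mu) / sigma
X - mu = 143.32 - 78.4 = 64.92
z = 64.92 / 12.09 = 2164/403 ≈ 5.369727

5.3697


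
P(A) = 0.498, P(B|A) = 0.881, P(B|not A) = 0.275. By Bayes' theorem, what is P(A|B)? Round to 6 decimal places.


P(A|B) = P(B|A)*P(A) / P(B), P(B) = P(B|A)*P(A) + P(B|not A)*P(not A)
P(B|A)*P(A) = 0.881 * 0.498 = 0.438738
P(B|not A)*P(not A) = 0.275 * 0.502 = 0.13805
P(B) = 0.438738 + 0.13805 = 0.576788
P(A|B) = 0.438738 / 0.576788 ≈ 0.76065730

0.760657


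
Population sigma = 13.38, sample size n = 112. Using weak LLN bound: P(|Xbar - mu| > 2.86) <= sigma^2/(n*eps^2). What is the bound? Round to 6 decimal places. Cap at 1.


bound = min(1, sigma^2/(n*eps^2))
sigma^2 = 13.38^2 = 179.0244
n*eps^2 = 112 * 2.86^2 = 112 * 8.1796 = 916.1152
sigma^2/(n*eps^2) = 179.0244 / 916.1152 ≈ 0.19541691

0.195417


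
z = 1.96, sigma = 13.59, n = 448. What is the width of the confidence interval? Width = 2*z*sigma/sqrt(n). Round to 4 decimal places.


width = 2*z*sigma/sqrt(n)
2*z*sigma = 2 * 1.96 * 13.59 = 53.2728
sqrt(448) ≈ 21.166010
width = 53.2728 / 21.166010 ≈ 2.516903

2.5169


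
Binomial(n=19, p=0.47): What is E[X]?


E[X] = n*p = 19 * 0.47 = 8.93

8.93


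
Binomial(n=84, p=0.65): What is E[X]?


E[X] = n*p = 84 * 0.65 = 54.6

54.6


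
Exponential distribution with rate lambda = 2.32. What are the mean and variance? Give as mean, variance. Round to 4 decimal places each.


mean = 1/lam, var = 1/lam^2
mean = 1 / 2.32 = 25/58 ≈ 0.431034
lam^2 = 2.32^2 = 5.3824
var = 1 / 5.3824 = 625/3364 ≈ 0.185791

0.4310, 0.1858


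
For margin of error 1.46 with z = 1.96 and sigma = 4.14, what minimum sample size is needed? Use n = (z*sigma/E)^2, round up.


z*sigma/E = 1.96 * 4.14 / 1.46 = 10143/1825 ≈ 5.557808
(z*sigma/E)^2 ≈ 30.889232
round up: n = 31

31


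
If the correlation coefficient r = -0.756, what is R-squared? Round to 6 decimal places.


R^2 = r^2 = (-0.756)^2 = 0.571536

0.571536


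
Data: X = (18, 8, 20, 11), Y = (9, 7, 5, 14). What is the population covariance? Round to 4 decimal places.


Cov = (1/n)*sum((xi-xbar)(yi-ybar))
n = 4, xbar = 57/4 = 14.25, ybar = 35/4 = 8.75
sum((xi-xbar)(yi-ybar)) = -26.75
Cov = -26.75 / 4 = -6.6875

-6.6875


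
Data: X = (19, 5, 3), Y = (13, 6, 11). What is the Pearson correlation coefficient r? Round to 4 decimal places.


r = sum((xi-xbar)(yi-ybar)) / sqrt(sum((xi-xbar)^2) * sum((yi-ybar)^2))
n = 3, xbar = 27/3 = 9, ybar = 30/3 = 10
Sxy = sum((xi-xbar)(yi-ybar)) = 40
Sxx = sum((xi-xbar)^2) = 152
Syy = sum((yi-ybar)^2) = 26
sqrt(Sxx*Syy) ≈ 62.864935
r = Sxy / sqrt(Sxx*Syy) = 40 / 62.864935 ≈ 0.636285

0.6363


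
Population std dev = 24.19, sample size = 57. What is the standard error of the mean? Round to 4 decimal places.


SE = sigma / sqrt(n)
sqrt(57) ≈ 7.549834
SE = 24.19 / 7.549834 ≈ 3.204044

3.2040


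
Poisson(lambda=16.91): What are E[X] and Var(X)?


E[X] = Var(X) = lambda = 16.91

16.91, 16.91


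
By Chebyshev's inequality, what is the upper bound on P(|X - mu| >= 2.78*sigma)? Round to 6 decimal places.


P <= 1/k^2
k^2 = 2.78^2 = 7.7284
1/k^2 = 1 / 7.7284 ≈ 0.12939289

0.129393


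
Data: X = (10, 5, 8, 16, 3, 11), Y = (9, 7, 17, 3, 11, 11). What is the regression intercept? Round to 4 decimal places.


a = ybar - b*xbar, where b = sum((xi-xbar)(yi-ybar)) / sum((xi-xbar)^2)
n = 6, xbar = 53/6 ≈ 8.833333, ybar = 58/6 = 29/3 ≈ 9.666667
Sxy = sum((xi-xbar)(yi-ybar)) = -148/3 ≈ -49.333333
Sxx = sum((xi-xbar)^2) = 641/6 ≈ 106.833333
b = Sxy / Sxx = -296/641 ≈ -0.461778
a = 9.666667 - (-0.461778) * 8.833333 = 8811/641 ≈ 13.745710

13.7457


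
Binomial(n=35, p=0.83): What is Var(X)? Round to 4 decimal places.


Var = n*p*(1-p) = 35 * 0.83 * 0.17 = 4.9385

4.9385


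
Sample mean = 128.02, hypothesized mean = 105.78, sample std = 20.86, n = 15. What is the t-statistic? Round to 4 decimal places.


t = (xbar - mu0) / (s/sqrt(n))
xbar - mu0 = 128.02 - 105.78 = 22.24
sqrt(15) ≈ 3.87298335
s/sqrt(n) = 20.86 / 3.87298335 ≈ 5.38602884
t = 22.24 / 5.38602884 ≈ 4.129202

4.1292


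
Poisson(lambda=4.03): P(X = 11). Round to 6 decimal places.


P = e^(-lam) * lam^k / k!
e^(-4.03) ≈ 0.01777433
lam^k = 4.03^11 ≈ 4553606.596654
k! = 11! = 39916800
P = 0.01777433 * 4553606.596654 / 39916800 ≈ 0.002028

0.002028


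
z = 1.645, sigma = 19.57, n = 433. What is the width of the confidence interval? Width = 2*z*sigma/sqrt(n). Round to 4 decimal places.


width = 2*z*sigma/sqrt(n)
2*z*sigma = 2 * 1.645 * 19.57 = 64.3853
sqrt(433) ≈ 20.808652
width = 64.3853 / 20.808652 ≈ 3.094160

3.0942


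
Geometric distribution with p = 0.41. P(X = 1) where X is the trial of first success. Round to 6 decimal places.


P = (1-p)^(k-1) * p
(1-p)^(k-1) = 0.59^0 = 1
P = 1 * 0.41 = 0.41

0.410000


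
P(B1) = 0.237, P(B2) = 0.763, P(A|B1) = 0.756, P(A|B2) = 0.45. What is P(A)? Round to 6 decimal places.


P(A) = P(A|B1)*P(B1) + P(A|B2)*P(B2)
P(A|B1)*P(B1) = 0.756 * 0.237 = 0.179172
P(A|B2)*P(B2) = 0.45 * 0.763 = 0.34335
P(A) = 0.179172 + 0.34335 = 0.522522

0.522522


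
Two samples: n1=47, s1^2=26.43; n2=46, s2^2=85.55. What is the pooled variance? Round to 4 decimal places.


sp^2 = ((n1-1)*s1^2 + (n2-1)*s2^2)/(n1+n2-2)
(n1-1)*s1^2 = 46 * 26.43 = 1215.78
(n2-1)*s2^2 = 45 * 85.55 = 3849.75
numerator = 1215.78 + 3849.75 = 5065.53
n1+n2-2 = 91
sp^2 = 5065.53 / 91 = 506553/9100 ≈ 55.665165

55.6652


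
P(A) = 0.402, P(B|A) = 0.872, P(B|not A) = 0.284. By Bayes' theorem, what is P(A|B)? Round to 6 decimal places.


P(A|B) = P(B|A)*P(A) / P(B), P(B) = P(B|A)*P(A) + P(B|not A)*P(not A)
P(B|A)*P(A) = 0.872 * 0.402 = 0.350544
P(B|not A)*P(not A) = 0.284 * 0.598 = 0.169832
P(B) = 0.350544 + 0.169832 = 0.520376
P(A|B) = 0.350544 / 0.520376 ≈ 0.67363599

0.673636


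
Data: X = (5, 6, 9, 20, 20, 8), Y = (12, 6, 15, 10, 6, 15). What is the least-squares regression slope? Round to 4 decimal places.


b = sum((xi-xbar)(yi-ybar)) / sum((xi-xbar)^2)
n = 6, xbar = 68/6 = 34/3 ≈ 11.333333, ybar = 64/6 = 32/3 ≈ 10.666667
Sxy = sum((xi-xbar)(yi-ybar)) = -163/3 ≈ -54.333333
Sxx = sum((xi-xbar)^2) = 706/3 ≈ 235.333333
b = Sxy / Sxx = -163/706 ≈ -0.230878

-0.2309


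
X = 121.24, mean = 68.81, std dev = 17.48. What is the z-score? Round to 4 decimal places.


z = (X - mu) / sigma
X - mu = 121.24 - 68.81 = 52.43
z = 52.43 / 17.48 = 5243/1748 ≈ 2.999428

2.9994


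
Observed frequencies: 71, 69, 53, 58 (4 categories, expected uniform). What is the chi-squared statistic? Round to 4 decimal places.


chi2 = sum((O-E)^2/E), E = total/4
total = 251, E = 251/4 = 62.75
(71 - 62.75)^2 / 62.75 = 68.0625 / 62.75 = 1089/1004 ≈ 1.084661
(69 - 62.75)^2 / 62.75 = 39.0625 / 62.75 = 625/1004 ≈ 0.622510
(53 - 62.75)^2 / 62.75 = 95.0625 / 62.75 = 1521/1004 ≈ 1.514940
(58 - 62.75)^2 / 62.75 = 22.5625 / 62.75 = 361/1004 ≈ 0.359562
chi2 = 899/251 ≈ 3.581673

3.5817


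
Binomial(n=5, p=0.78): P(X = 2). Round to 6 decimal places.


P = C(n,k) * p^k * (1-p)^(n-k)
C(5,2) = 10
p^k = 0.78^2 = 0.6084
(1-p)^(n-k) = 0.22^3 = 0.010648
P = 10 * 0.6084 * 0.010648 ≈ 0.064782

0.064782


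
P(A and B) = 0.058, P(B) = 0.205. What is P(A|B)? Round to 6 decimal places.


P(A|B) = P(A and B) / P(B) = 0.058 / 0.205 = 58/205 ≈ 0.28292683

0.282927


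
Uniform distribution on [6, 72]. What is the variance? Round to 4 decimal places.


Var = (b-a)^2 / 12
(b-a)^2 = (72 - 6)^2 = 4356
Var = 4356/12 = 363

363.0000


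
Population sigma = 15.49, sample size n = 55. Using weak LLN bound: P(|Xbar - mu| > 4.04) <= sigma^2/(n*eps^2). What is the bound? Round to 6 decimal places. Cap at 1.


bound = min(1, sigma^2/(n*eps^2))
sigma^2 = 15.49^2 = 239.9401
n*eps^2 = 55 * 4.04^2 = 55 * 16.3216 = 897.688
sigma^2/(n*eps^2) = 239.9401 / 897.688 ≈ 0.26728674

0.267287


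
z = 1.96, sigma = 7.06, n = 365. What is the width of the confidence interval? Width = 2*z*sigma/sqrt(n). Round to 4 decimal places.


width = 2*z*sigma/sqrt(n)
2*z*sigma = 2 * 1.96 * 7.06 = 27.6752
sqrt(365) ≈ 19.104973
width = 27.6752 / 19.104973 ≈ 1.448586

1.4486


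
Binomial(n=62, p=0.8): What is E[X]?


E[X] = n*p = 62 * 0.8 = 49.6

49.6


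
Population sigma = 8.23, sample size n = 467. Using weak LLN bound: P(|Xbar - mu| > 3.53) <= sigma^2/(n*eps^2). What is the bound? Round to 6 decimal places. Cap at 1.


bound = min(1, sigma^2/(n*eps^2))
sigma^2 = 8.23^2 = 67.7329
n*eps^2 = 467 * 3.53^2 = 467 * 12.4609 = 5819.2403
sigma^2/(n*eps^2) = 67.7329 / 5819.2403 ≈ 0.01163947

0.011639


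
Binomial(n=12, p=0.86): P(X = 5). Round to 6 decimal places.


P = C(n,k) * p^k * (1-p)^(n-k)
C(12,5) = 792
p^k = 0.86^5 ≈ 0.4704270
(1-p)^(n-k) = 0.14^7 ≈ 0.000001054135
P = 792 * 0.4704270 * 0.000001054135 ≈ 0.000393

0.000393


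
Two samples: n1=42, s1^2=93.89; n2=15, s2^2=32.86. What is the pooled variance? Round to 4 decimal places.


sp^2 = ((n1-1)*s1^2 + (n2-1)*s2^2)/(n1+n2-2)
(n1-1)*s1^2 = 41 * 93.89 = 3849.49
(n2-1)*s2^2 = 14 * 32.86 = 460.04
numerator = 3849.49 + 460.04 = 4309.53
n1+n2-2 = 55
sp^2 = 4309.53 / 55 = 430953/5500 ≈ 78.355091

78.3551


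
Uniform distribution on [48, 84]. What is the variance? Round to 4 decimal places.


Var = (b-a)^2 / 12
(b-a)^2 = (84 - 48)^2 = 1296
Var = 1296/12 = 108

108.0000


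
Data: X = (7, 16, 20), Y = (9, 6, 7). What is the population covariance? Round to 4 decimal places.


Cov = (1/n)*sum((xi-xbar)(yi-ybar))
n = 3, xbar = 43/3 ≈ 14.333333, ybar = 22/3 ≈ 7.333333
sum((xi-xbar)(yi-ybar)) = -49/3 ≈ -16.333333
Cov = -16.333333 / 3 = -49/9 ≈ -5.444444

-5.4444


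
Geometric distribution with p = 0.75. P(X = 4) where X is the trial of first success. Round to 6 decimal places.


P = (1-p)^(k-1) * p
(1-p)^(k-1) = 0.25^3 = 0.015625
P = 0.015625 * 0.75 = 0.01171875

0.011719


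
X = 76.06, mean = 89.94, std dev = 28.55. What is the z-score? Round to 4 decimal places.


z = (X - mu) / sigma
X - mu = 76.06 - 89.94 = -13.88
z = -13.88 / 28.55 = -1388/2855 ≈ -0.486165

-0.4862


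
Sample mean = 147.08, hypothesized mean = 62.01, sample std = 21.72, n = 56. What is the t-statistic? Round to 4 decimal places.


t = (xbar - mu0) / (s/sqrt(n))
xbar - mu0 = 147.08 - 62.01 = 85.07
sqrt(56) ≈ 7.48331477
s/sqrt(n) = 21.72 / 7.48331477 ≈ 2.90245709
t = 85.07 / 2.90245709 ≈ 29.309650

29.3096


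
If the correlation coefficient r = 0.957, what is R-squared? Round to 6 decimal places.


R^2 = r^2 = (0.957)^2 = 0.915849

0.915849


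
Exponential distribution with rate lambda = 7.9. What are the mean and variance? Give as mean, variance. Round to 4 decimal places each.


mean = 1/lam, var = 1/lam^2
mean = 1 / 7.9 = 10/79 ≈ 0.126582
lam^2 = 7.9^2 = 62.41
var = 1 / 62.41 = 100/6241 ≈ 0.016023

0.1266, 0.0160


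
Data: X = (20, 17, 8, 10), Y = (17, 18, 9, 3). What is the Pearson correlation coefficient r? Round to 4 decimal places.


r = sum((xi-xbar)(yi-ybar)) / sqrt(sum((xi-xbar)^2) * sum((yi-ybar)^2))
n = 4, xbar = 55/4 = 13.75, ybar = 47/4 = 11.75
Sxy = sum((xi-xbar)(yi-ybar)) = 101.75
Sxx = sum((xi-xbar)^2) = 96.75
Syy = sum((yi-ybar)^2) = 150.75
sqrt(Sxx*Syy) ≈ 120.768632
r = Sxy / sqrt(Sxx*Syy) = 101.75 / 120.768632 ≈ 0.842520

0.8425


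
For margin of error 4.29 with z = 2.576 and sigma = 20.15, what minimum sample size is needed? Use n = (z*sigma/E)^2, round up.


z*sigma/E = 2.576 * 20.15 / 4.29 = 9982/825 ≈ 12.099394
(z*sigma/E)^2 ≈ 146.395334
round up: n = 147

147


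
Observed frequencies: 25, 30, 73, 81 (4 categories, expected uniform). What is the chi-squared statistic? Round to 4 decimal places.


chi2 = sum((O-E)^2/E), E = total/4
total = 209, E = 209/4 = 52.25
(25 - 52.25)^2 / 52.25 = 742.5625 / 52.25 = 11881/836 ≈ 14.211722
(30 - 52.25)^2 / 52.25 = 495.0625 / 52.25 = 7921/836 ≈ 9.474880
(73 - 52.25)^2 / 52.25 = 430.5625 / 52.25 = 6889/836 ≈ 8.240431
(81 - 52.25)^2 / 52.25 = 826.5625 / 52.25 = 13225/836 ≈ 15.819378
chi2 = 9979/209 ≈ 47.746411

47.7464


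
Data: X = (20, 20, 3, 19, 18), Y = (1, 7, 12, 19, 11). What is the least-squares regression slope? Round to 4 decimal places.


b = sum((xi-xbar)(yi-ybar)) / sum((xi-xbar)^2)
n = 5, xbar = 80/5 = 16, ybar = 50/5 = 10
Sxy = sum((xi-xbar)(yi-ybar)) = -45
Sxx = sum((xi-xbar)^2) = 214
b = Sxy / Sxx = -45/214 ≈ -0.210280

-0.2103


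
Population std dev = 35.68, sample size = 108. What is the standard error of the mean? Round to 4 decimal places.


SE = sigma / sqrt(n)
sqrt(108) ≈ 10.392305
SE = 35.68 / 10.392305 ≈ 3.433310

3.4333


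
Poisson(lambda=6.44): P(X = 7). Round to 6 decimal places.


P = e^(-lam) * lam^k / k!
e^(-6.44) ≈ 0.001596407
lam^k = 6.44^7 ≈ 459410.663522
k! = 7! = 5040
P = 0.001596407 * 459410.663522 / 5040 ≈ 0.145517

0.145517


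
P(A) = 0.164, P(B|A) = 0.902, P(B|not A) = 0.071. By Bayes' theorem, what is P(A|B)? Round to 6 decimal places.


P(A|B) = P(B|A)*P(A) / P(B), P(B) = P(B|A)*P(A) + P(B|not A)*P(not A)
P(B|A)*P(A) = 0.902 * 0.164 = 0.147928
P(B|not A)*P(not A) = 0.071 * 0.836 = 0.059356
P(B) = 0.147928 + 0.059356 = 0.207284
P(A|B) = 0.147928 / 0.207284 = 3362/4711 ≈ 0.71364891

0.713649


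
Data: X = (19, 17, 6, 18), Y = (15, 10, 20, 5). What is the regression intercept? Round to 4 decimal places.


a = ybar - b*xbar, where b = sum((xi-xbar)(yi-ybar)) / sum((xi-xbar)^2)
n = 4, xbar = 60/4 = 15, ybar = 50/4 = 12.5
Sxy = sum((xi-xbar)(yi-ybar)) = -85
Sxx = sum((xi-xbar)^2) = 110
b = Sxy / Sxx = -17/22 ≈ -0.772727
a = 12.5 - (-0.772727) * 15 = 265/11 ≈ 24.090909

24.0909


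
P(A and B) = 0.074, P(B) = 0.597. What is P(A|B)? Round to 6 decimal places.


P(A|B) = P(A and B) / P(B) = 0.074 / 0.597 = 74/597 ≈ 0.12395310

0.123953


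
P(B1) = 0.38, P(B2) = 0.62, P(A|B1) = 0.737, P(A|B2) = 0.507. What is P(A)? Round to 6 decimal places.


P(A) = P(A|B1)*P(B1) + P(A|B2)*P(B2)
P(A|B1)*P(B1) = 0.737 * 0.38 = 0.28006
P(A|B2)*P(B2) = 0.507 * 0.62 = 0.31434
P(A) = 0.28006 + 0.31434 = 0.5944

0.594400


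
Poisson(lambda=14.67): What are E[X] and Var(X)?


E[X] = Var(X) = lambda = 14.67

14.67, 14.67


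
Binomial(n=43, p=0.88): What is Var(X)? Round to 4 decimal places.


Var = n*p*(1-p) = 43 * 0.88 * 0.12 = 4.5408

4.5408


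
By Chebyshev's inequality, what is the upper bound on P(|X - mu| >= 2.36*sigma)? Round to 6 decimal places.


P <= 1/k^2
k^2 = 2.36^2 = 5.5696
1/k^2 = 1 / 5.5696 = 625/3481 ≈ 0.17954611

0.179546


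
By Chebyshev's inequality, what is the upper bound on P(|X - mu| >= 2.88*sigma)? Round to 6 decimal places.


P <= 1/k^2
k^2 = 2.88^2 = 8.2944
1/k^2 = 1 / 8.2944 = 625/5184 ≈ 0.12056327

0.120563


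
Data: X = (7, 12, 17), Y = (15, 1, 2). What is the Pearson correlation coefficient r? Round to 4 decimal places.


r = sum((xi-xbar)(yi-ybar)) / sqrt(sum((xi-xbar)^2) * sum((yi-ybar)^2))
n = 3, xbar = 36/3 = 12, ybar = 18/3 = 6
Sxy = sum((xi-xbar)(yi-ybar)) = -65
Sxx = sum((xi-xbar)^2) = 50
Syy = sum((yi-ybar)^2) = 122
sqrt(Sxx*Syy) ≈ 78.102497
r = Sxy / sqrt(Sxx*Syy) = -65 / 78.102497 ≈ -0.832240

-0.8322


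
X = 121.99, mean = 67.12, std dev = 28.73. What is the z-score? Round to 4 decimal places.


z = (X - mu) / sigma
X - mu = 121.99 - 67.12 = 54.87
z = 54.87 / 28.73 = 5487/2873 ≈ 1.909850

1.9099


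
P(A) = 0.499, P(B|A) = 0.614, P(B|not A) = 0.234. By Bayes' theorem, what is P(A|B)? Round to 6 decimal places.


P(A|B) = P(B|A)*P(A) / P(B), P(B) = P(B|A)*P(A) + P(B|not A)*P(not A)
P(B|A)*P(A) = 0.614 * 0.499 = 0.306386
P(B|not A)*P(not A) = 0.234 * 0.501 = 0.117234
P(B) = 0.306386 + 0.117234 = 0.42362
P(A|B) = 0.306386 / 0.42362 ≈ 0.72325669

0.723257


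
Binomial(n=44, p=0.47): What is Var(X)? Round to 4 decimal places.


Var = n*p*(1-p) = 44 * 0.47 * 0.53 = 10.9604

10.9604


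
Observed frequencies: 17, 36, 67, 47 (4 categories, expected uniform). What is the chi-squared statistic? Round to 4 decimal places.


chi2 = sum((O-E)^2/E), E = total/4
total = 167, E = 167/4 = 41.75
(17 - 41.75)^2 / 41.75 = 612.5625 / 41.75 = 9801/668 ≈ 14.672156
(36 - 41.75)^2 / 41.75 = 33.0625 / 41.75 = 529/668 ≈ 0.791916
(67 - 41.75)^2 / 41.75 = 637.5625 / 41.75 = 10201/668 ≈ 15.270958
(47 - 41.75)^2 / 41.75 = 27.5625 / 41.75 = 441/668 ≈ 0.660180
chi2 = 5243/167 ≈ 31.395210

31.3952


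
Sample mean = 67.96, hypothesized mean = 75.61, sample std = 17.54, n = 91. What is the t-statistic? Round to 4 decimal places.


t = (xbar - mu0) / (s/sqrt(n))
xbar - mu0 = 67.96 - 75.61 = -7.65
sqrt(91) ≈ 9.53939201
s/sqrt(n) = 17.54 / 9.53939201 ≈ 1.83869160
t = -7.65 / 1.83869160 ≈ -4.160567

-4.1606


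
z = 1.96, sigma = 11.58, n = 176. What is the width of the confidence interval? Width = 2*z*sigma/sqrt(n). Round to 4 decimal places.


width = 2*z*sigma/sqrt(n)
2*z*sigma = 2 * 1.96 * 11.58 = 45.3936
sqrt(176) ≈ 13.266499
width = 45.3936 / 13.266499 ≈ 3.421671

3.4217


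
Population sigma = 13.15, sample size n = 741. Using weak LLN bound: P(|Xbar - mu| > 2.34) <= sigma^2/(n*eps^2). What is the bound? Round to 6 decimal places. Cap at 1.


bound = min(1, sigma^2/(n*eps^2))
sigma^2 = 13.15^2 = 172.9225
n*eps^2 = 741 * 2.34^2 = 741 * 5.4756 = 4057.4196
sigma^2/(n*eps^2) = 172.9225 / 4057.4196 ≈ 0.04261884

0.042619


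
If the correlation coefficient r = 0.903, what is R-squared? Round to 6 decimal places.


R^2 = r^2 = (0.903)^2 = 0.815409

0.815409


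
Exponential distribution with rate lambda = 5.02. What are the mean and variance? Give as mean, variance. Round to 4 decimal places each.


mean = 1/lam, var = 1/lam^2
mean = 1 / 5.02 = 50/251 ≈ 0.199203
lam^2 = 5.02^2 = 25.2004
var = 1 / 25.2004 ≈ 0.039682

0.1992, 0.0397


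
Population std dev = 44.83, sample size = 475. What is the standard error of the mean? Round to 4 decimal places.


SE = sigma / sqrt(n)
sqrt(475) ≈ 21.794495
SE = 44.83 / 21.794495 ≈ 2.056941

2.0569


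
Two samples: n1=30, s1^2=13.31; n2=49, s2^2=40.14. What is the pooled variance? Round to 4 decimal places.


sp^2 = ((n1-1)*s1^2 + (n2-1)*s2^2)/(n1+n2-2)
(n1-1)*s1^2 = 29 * 13.31 = 385.99
(n2-1)*s2^2 = 48 * 40.14 = 1926.72
numerator = 385.99 + 1926.72 = 2312.71
n1+n2-2 = 77
sp^2 = 2312.71 / 77 = 231271/7700 ≈ 30.035195

30.0352


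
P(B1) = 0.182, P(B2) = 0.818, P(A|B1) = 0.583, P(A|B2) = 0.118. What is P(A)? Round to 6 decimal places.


P(A) = P(A|B1)*P(B1) + P(A|B2)*P(B2)
P(A|B1)*P(B1) = 0.583 * 0.182 = 0.106106
P(A|B2)*P(B2) = 0.118 * 0.818 = 0.096524
P(A) = 0.106106 + 0.096524 = 0.20263

0.202630


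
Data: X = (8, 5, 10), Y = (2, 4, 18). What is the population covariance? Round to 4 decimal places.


Cov = (1/n)*sum((xi-xbar)(yi-ybar))
n = 3, xbar = 23/3 ≈ 7.666667, ybar = 24/3 = 8
sum((xi-xbar)(yi-ybar)) = 32
Cov = 32 / 3 = 32/3 ≈ 10.666667

10.6667


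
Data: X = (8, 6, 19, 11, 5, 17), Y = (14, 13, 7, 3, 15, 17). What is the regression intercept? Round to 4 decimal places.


a = ybar - b*xbar, where b = sum((xi-xbar)(yi-ybar)) / sum((xi-xbar)^2)
n = 6, xbar = 66/6 = 11, ybar = 69/6 = 11.5
Sxy = sum((xi-xbar)(yi-ybar)) = -39
Sxx = sum((xi-xbar)^2) = 170
b = Sxy / Sxx = -39/170 ≈ -0.229412
a = 11.5 - (-0.229412) * 11 = 1192/85 ≈ 14.023529

14.0235


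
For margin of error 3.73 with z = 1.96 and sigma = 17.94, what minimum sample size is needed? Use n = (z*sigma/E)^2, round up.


z*sigma/E = 1.96 * 17.94 / 3.73 = 87906/9325 ≈ 9.426917
(z*sigma/E)^2 ≈ 88.866762
round up: n = 89

89


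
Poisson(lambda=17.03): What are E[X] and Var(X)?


E[X] = Var(X) = lambda = 17.03

17.03, 17.03


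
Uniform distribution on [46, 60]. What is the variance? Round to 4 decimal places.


Var = (b-a)^2 / 12
(b-a)^2 = (60 - 46)^2 = 196
Var = 196/12 ≈ 16.333333

16.3333


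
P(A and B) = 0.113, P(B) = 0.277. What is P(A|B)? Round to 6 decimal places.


P(A|B) = P(A and B) / P(B) = 0.113 / 0.277 = 113/277 ≈ 0.40794224

0.407942


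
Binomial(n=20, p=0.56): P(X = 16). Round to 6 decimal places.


P = C(n,k) * p^k * (1-p)^(n-k)
C(20,16) = 4845
p^k = 0.56^16 ≈ 0.00009354238
(1-p)^(n-k) = 0.44^4 = 0.03748096
P = 4845 * 0.00009354238 * 0.03748096 ≈ 0.016987

0.016987


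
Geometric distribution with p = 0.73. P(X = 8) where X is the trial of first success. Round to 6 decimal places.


P = (1-p)^(k-1) * p
(1-p)^(k-1) = 0.27^7 ≈ 0.0001046035
P = 0.0001046035 * 0.73 ≈ 0.00007636058

0.000076


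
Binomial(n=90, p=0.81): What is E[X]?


E[X] = n*p = 90 * 0.81 = 72.9

72.9


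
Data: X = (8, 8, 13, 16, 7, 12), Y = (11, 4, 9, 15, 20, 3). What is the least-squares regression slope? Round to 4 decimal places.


b = sum((xi-xbar)(yi-ybar)) / sum((xi-xbar)^2)
n = 6, xbar = 64/6 = 32/3 ≈ 10.666667, ybar = 62/6 = 31/3 ≈ 10.333333
Sxy = sum((xi-xbar)(yi-ybar)) = -25/3 ≈ -8.333333
Sxx = sum((xi-xbar)^2) = 190/3 ≈ 63.333333
b = Sxy / Sxx = -5/38 ≈ -0.131579

-0.1316


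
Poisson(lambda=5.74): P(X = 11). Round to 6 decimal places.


P = e^(-lam) * lam^k / k!
e^(-5.74) ≈ 0.003214768
lam^k = 5.74^11 ≈ 222859327.869303
k! = 11! = 39916800
P = 0.003214768 * 222859327.869303 / 39916800 ≈ 0.017948

0.017948


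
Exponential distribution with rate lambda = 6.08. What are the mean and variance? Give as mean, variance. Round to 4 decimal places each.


mean = 1/lam, var = 1/lam^2
mean = 1 / 6.08 = 25/152 ≈ 0.164474
lam^2 = 6.08^2 = 36.9664
var = 1 / 36.9664 ≈ 0.027052

0.1645, 0.0271


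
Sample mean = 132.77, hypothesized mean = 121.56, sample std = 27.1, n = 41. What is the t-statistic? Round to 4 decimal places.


t = (xbar - mu0) / (s/sqrt(n))
xbar - mu0 = 132.77 - 121.56 = 11.21
sqrt(41) ≈ 6.40312424
s/sqrt(n) = 27.1 / 6.40312424 ≈ 4.23230895
t = 11.21 / 4.23230895 ≈ 2.648672

2.6487


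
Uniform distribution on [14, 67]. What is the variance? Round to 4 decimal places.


Var = (b-a)^2 / 12
(b-a)^2 = (67 - 14)^2 = 2809
Var = 2809/12 ≈ 234.083333

234.0833


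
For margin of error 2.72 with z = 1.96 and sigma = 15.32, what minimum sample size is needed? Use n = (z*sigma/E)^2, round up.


z*sigma/E = 1.96 * 15.32 / 2.72 = 18767/1700 ≈ 11.039412
(z*sigma/E)^2 ≈ 121.868612
round up: n = 122

122


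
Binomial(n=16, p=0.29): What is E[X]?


E[X] = n*p = 16 * 0.29 = 4.64

4.64


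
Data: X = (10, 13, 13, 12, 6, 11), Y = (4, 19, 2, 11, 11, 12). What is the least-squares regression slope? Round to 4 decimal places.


b = sum((xi-xbar)(yi-ybar)) / sum((xi-xbar)^2)
n = 6, xbar = 65/6 ≈ 10.833333, ybar = 59/6 ≈ 9.833333
Sxy = sum((xi-xbar)(yi-ybar)) = 23/6 ≈ 3.833333
Sxx = sum((xi-xbar)^2) = 209/6 ≈ 34.833333
b = Sxy / Sxx = 23/209 ≈ 0.110048

0.1100


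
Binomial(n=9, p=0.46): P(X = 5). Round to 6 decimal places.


P = C(n,k) * p^k * (1-p)^(n-k)
C(9,5) = 126
p^k = 0.46^5 ≈ 0.02059630
(1-p)^(n-k) = 0.54^4 = 0.08503056
P = 126 * 0.02059630 * 0.08503056 ≈ 0.220666

0.220666


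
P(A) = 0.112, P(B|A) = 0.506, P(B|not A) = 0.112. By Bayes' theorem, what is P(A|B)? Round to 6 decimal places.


P(A|B) = P(B|A)*P(A) / P(B), P(B) = P(B|A)*P(A) + P(B|not A)*P(not A)
P(B|A)*P(A) = 0.506 * 0.112 = 0.056672
P(B|not A)*P(not A) = 0.112 * 0.888 = 0.099456
P(B) = 0.056672 + 0.099456 = 0.156128
P(A|B) = 0.056672 / 0.156128 = 253/697 ≈ 0.36298422

0.362984


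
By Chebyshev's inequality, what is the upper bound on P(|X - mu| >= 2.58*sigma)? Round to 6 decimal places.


P <= 1/k^2
k^2 = 2.58^2 = 6.6564
1/k^2 = 1 / 6.6564 ≈ 0.15023136

0.150231


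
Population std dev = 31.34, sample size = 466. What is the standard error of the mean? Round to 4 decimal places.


SE = sigma / sqrt(n)
sqrt(466) ≈ 21.587033
SE = 31.34 / 21.587033 ≈ 1.451797

1.4518


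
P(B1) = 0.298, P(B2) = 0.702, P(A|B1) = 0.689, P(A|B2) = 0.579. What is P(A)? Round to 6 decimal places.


P(A) = P(A|B1)*P(B1) + P(A|B2)*P(B2)
P(A|B1)*P(B1) = 0.689 * 0.298 = 0.205322
P(A|B2)*P(B2) = 0.579 * 0.702 = 0.406458
P(A) = 0.205322 + 0.406458 = 0.61178

0.611780


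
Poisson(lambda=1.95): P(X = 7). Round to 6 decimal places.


P = e^(-lam) * lam^k / k!
e^(-1.95) ≈ 0.1422741
lam^k = 1.95^7 ≈ 107.211724
k! = 7! = 5040
P = 0.1422741 * 107.211724 / 5040 ≈ 0.003026

0.003026


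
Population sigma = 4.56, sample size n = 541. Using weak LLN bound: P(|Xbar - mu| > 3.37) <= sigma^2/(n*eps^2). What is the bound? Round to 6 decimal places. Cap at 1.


bound = min(1, sigma^2/(n*eps^2))
sigma^2 = 4.56^2 = 20.7936
n*eps^2 = 541 * 3.37^2 = 541 * 11.3569 = 6144.0829
sigma^2/(n*eps^2) = 20.7936 / 6144.0829 ≈ 0.00338433

0.003384


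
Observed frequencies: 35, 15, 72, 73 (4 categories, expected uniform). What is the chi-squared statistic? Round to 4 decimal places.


chi2 = sum((O-E)^2/E), E = total/4
total = 195, E = 195/4 = 48.75
(35 - 48.75)^2 / 48.75 = 189.0625 / 48.75 = 605/156 ≈ 3.878205
(15 - 48.75)^2 / 48.75 = 1139.0625 / 48.75 = 1215/52 ≈ 23.365385
(72 - 48.75)^2 / 48.75 = 540.5625 / 48.75 = 2883/260 ≈ 11.088462
(73 - 48.75)^2 / 48.75 = 588.0625 / 48.75 = 9409/780 ≈ 12.062821
chi2 = 9827/195 ≈ 50.394872

50.3949


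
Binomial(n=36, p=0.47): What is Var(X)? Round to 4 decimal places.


Var = n*p*(1-p) = 36 * 0.47 * 0.53 = 8.9676

8.9676


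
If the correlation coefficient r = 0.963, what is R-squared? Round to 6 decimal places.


R^2 = r^2 = (0.963)^2 = 0.927369

0.927369


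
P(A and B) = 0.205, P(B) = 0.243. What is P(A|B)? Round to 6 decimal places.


P(A|B) = P(A and B) / P(B) = 0.205 / 0.243 = 205/243 ≈ 0.84362140

0.843621


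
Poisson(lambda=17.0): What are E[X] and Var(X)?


E[X] = Var(X) = lambda = 17.0

17.0, 17.0


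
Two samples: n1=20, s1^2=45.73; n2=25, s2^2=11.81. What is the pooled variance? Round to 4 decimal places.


sp^2 = ((n1-1)*s1^2 + (n2-1)*s2^2)/(n1+n2-2)
(n1-1)*s1^2 = 19 * 45.73 = 868.87
(n2-1)*s2^2 = 24 * 11.81 = 283.44
numerator = 868.87 + 283.44 = 1152.31
n1+n2-2 = 43
sp^2 = 1152.31 / 43 = 115231/4300 ≈ 26.797907

26.7979


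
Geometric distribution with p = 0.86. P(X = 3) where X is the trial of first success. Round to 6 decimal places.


P = (1-p)^(k-1) * p
(1-p)^(k-1) = 0.14^2 = 0.0196
P = 0.0196 * 0.86 = 0.016856

0.016856


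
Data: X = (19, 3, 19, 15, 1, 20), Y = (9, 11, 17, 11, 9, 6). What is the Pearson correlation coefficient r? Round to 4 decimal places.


r = sum((xi-xbar)(yi-ybar)) / sqrt(sum((xi-xbar)^2) * sum((yi-ybar)^2))
n = 6, xbar = 77/6 ≈ 12.833333, ybar = 63/6 = 10.5
Sxy = sum((xi-xbar)(yi-ybar)) = 12.5
Sxx = sum((xi-xbar)^2) = 2213/6 ≈ 368.833333
Syy = sum((yi-ybar)^2) = 67.5
sqrt(Sxx*Syy) ≈ 157.785456
r = Sxy / sqrt(Sxx*Syy) = 12.5 / 157.785456 ≈ 0.079221

0.0792


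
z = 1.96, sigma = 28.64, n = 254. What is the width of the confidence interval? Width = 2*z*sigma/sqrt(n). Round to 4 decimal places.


width = 2*z*sigma/sqrt(n)
2*z*sigma = 2 * 1.96 * 28.64 = 112.2688
sqrt(254) ≈ 15.937377
width = 112.2688 / 15.937377 ≈ 7.044371

7.0444


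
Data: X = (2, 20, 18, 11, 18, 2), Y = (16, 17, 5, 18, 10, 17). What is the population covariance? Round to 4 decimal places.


Cov = (1/n)*sum((xi-xbar)(yi-ybar))
n = 6, xbar = 71/6 ≈ 11.833333, ybar = 83/6 ≈ 13.833333
sum((xi-xbar)(yi-ybar)) = -649/6 ≈ -108.166667
Cov = -108.166667 / 6 = -649/36 ≈ -18.027778

-18.0278


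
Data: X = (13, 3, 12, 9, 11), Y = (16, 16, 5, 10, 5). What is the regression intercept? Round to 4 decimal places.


a = ybar - b*xbar, where b = sum((xi-xbar)(yi-ybar)) / sum((xi-xbar)^2)
n = 5, xbar = 48/5 = 9.6, ybar = 52/5 = 10.4
Sxy = sum((xi-xbar)(yi-ybar)) = -38.2
Sxx = sum((xi-xbar)^2) = 63.2
b = Sxy / Sxx = -191/316 ≈ -0.604430
a = 10.4 - (-0.604430) * 9.6 = 1280/79 ≈ 16.202532

16.2025


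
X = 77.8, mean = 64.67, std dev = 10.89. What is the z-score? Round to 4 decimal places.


z = (X - mu) / sigma
X - mu = 77.8 - 64.67 = 13.13
z = 13.13 / 10.89 = 1313/1089 ≈ 1.205693

1.2057


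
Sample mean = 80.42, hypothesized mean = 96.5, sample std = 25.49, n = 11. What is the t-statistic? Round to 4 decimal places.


t = (xbar - mu0) / (s/sqrt(n))
xbar - mu0 = 80.42 - 96.5 = -16.08
sqrt(11) ≈ 3.31662479
s/sqrt(n) = 25.49 / 3.31662479 ≈ 7.68552417
t = -16.08 / 7.68552417 ≈ -2.092245

-2.0922


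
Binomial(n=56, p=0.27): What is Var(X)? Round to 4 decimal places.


Var = n*p*(1-p) = 56 * 0.27 * 0.73 = 11.0376

11.0376


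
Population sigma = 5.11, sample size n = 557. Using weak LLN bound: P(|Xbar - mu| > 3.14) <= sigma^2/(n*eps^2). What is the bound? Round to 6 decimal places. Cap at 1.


bound = min(1, sigma^2/(n*eps^2))
sigma^2 = 5.11^2 = 26.1121
n*eps^2 = 557 * 3.14^2 = 557 * 9.8596 = 5491.7972
sigma^2/(n*eps^2) = 26.1121 / 5491.7972 ≈ 0.00475475

0.004755


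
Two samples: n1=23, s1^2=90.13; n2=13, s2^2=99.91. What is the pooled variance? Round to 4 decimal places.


sp^2 = ((n1-1)*s1^2 + (n2-1)*s2^2)/(n1+n2-2)
(n1-1)*s1^2 = 22 * 90.13 = 1982.86
(n2-1)*s2^2 = 12 * 99.91 = 1198.92
numerator = 1982.86 + 1198.92 = 3181.78
n1+n2-2 = 34
sp^2 = 3181.78 / 34 = 159089/1700 ≈ 93.581765

93.5818


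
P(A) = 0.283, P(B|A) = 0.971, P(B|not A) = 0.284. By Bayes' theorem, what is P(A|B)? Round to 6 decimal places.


P(A|B) = P(B|A)*P(A) / P(B), P(B) = P(B|A)*P(A) + P(B|not A)*P(not A)
P(B|A)*P(A) = 0.971 * 0.283 = 0.274793
P(B|not A)*P(not A) = 0.284 * 0.717 = 0.203628
P(B) = 0.274793 + 0.203628 = 0.478421
P(A|B) = 0.274793 / 0.478421 ≈ 0.57437487

0.574375


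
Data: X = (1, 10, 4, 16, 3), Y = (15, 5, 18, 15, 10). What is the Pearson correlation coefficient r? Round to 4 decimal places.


r = sum((xi-xbar)(yi-ybar)) / sqrt(sum((xi-xbar)^2) * sum((yi-ybar)^2))
n = 5, xbar = 34/5 = 6.8, ybar = 63/5 = 12.6
Sxy = sum((xi-xbar)(yi-ybar)) = -21.4
Sxx = sum((xi-xbar)^2) = 150.8
Syy = sum((yi-ybar)^2) = 105.2
sqrt(Sxx*Syy) ≈ 125.953007
r = Sxy / sqrt(Sxx*Syy) = -21.4 / 125.953007 ≈ -0.169905

-0.1699


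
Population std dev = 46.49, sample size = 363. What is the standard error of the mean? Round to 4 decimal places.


SE = sigma / sqrt(n)
sqrt(363) ≈ 19.052559
SE = 46.49 / 19.052559 ≈ 2.440092

2.4401


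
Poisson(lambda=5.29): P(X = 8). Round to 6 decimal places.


P = e^(-lam) * lam^k / k!
e^(-5.29) ≈ 0.005041760
lam^k = 5.29^8 ≈ 613261.041568
k! = 8! = 40320
P = 0.005041760 * 613261.041568 / 40320 ≈ 0.076684

0.076684


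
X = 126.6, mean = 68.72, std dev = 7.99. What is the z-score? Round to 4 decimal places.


z = (X - mu) / sigma
X - mu = 126.6 - 68.72 = 57.88
z = 57.88 / 7.99 = 5788/799 ≈ 7.244055

7.2441


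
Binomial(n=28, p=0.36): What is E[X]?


E[X] = n*p = 28 * 0.36 = 10.08

10.08


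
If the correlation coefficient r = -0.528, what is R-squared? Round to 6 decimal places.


R^2 = r^2 = (-0.528)^2 = 0.278784

0.278784


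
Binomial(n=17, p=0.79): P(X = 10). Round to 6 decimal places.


P = C(n,k) * p^k * (1-p)^(n-k)
C(17,10) = 19448
p^k = 0.79^10 ≈ 0.09468276
(1-p)^(n-k) = 0.21^7 ≈ 0.00001801089
P = 19448 * 0.09468276 * 0.00001801089 ≈ 0.033165

0.033165


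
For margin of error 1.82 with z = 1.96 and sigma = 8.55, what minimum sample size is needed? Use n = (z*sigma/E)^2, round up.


z*sigma/E = 1.96 * 8.55 / 1.82 = 1197/130 ≈ 9.207692
(z*sigma/E)^2 ≈ 84.781598
round up: n = 85

85


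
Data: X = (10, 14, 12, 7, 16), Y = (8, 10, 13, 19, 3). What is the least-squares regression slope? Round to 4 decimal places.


b = sum((xi-xbar)(yi-ybar)) / sum((xi-xbar)^2)
n = 5, xbar = 59/5 = 11.8, ybar = 53/5 = 10.6
Sxy = sum((xi-xbar)(yi-ybar)) = -68.4
Sxx = sum((xi-xbar)^2) = 48.8
b = Sxy / Sxx = -171/122 ≈ -1.401639

-1.4016


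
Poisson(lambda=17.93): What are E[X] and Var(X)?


E[X] = Var(X) = lambda = 17.93

17.93, 17.93


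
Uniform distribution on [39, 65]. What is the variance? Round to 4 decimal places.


Var = (b-a)^2 / 12
(b-a)^2 = (65 - 39)^2 = 676
Var = 676/12 ≈ 56.333333

56.3333


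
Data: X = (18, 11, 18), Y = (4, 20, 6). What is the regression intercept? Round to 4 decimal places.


a = ybar - b*xbar, where b = sum((xi-xbar)(yi-ybar)) / sum((xi-xbar)^2)
n = 3, xbar = 47/3 ≈ 15.666667, ybar = 30/3 = 10
Sxy = sum((xi-xbar)(yi-ybar)) = -70
Sxx = sum((xi-xbar)^2) = 98/3 ≈ 32.666667
b = Sxy / Sxx = -15/7 ≈ -2.142857
a = 10 - (-2.142857) * 15.666667 = 305/7 ≈ 43.571429

43.5714


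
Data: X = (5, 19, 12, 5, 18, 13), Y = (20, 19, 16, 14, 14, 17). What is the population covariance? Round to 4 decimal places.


Cov = (1/n)*sum((xi-xbar)(yi-ybar))
n = 6, xbar = 72/6 = 12, ybar = 100/6 = 50/3 ≈ 16.666667
sum((xi-xbar)(yi-ybar)) = -4
Cov = -4 / 6 = -2/3 ≈ -0.666667

-0.6667


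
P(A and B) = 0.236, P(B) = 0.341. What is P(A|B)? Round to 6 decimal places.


P(A|B) = P(A and B) / P(B) = 0.236 / 0.341 = 236/341 ≈ 0.69208211

0.692082


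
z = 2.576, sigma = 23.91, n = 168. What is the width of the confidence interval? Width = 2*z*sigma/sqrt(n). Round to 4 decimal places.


width = 2*z*sigma/sqrt(n)
2*z*sigma = 2 * 2.576 * 23.91 = 123.18432
sqrt(168) ≈ 12.961481
width = 123.18432 / 12.961481 ≈ 9.503877

9.5039


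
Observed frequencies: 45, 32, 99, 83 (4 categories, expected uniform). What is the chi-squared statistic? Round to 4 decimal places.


chi2 = sum((O-E)^2/E), E = total/4
total = 259, E = 259/4 = 64.75
(45 - 64.75)^2 / 64.75 = 390.0625 / 64.75 = 6241/1036 ≈ 6.024131
(32 - 64.75)^2 / 64.75 = 1072.5625 / 64.75 = 17161/1036 ≈ 16.564672
(99 - 64.75)^2 / 64.75 = 1173.0625 / 64.75 = 18769/1036 ≈ 18.116795
(83 - 64.75)^2 / 64.75 = 333.0625 / 64.75 = 5329/1036 ≈ 5.143822
chi2 = 11875/259 ≈ 45.849421

45.8494


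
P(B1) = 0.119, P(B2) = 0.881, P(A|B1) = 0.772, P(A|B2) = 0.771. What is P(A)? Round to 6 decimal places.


P(A) = P(A|B1)*P(B1) + P(A|B2)*P(B2)
P(A|B1)*P(B1) = 0.772 * 0.119 = 0.091868
P(A|B2)*P(B2) = 0.771 * 0.881 = 0.679251
P(A) = 0.091868 + 0.679251 = 0.771119

0.771119


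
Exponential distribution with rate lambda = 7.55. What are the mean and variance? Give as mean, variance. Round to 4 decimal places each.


mean = 1/lam, var = 1/lam^2
mean = 1 / 7.55 = 20/151 ≈ 0.132450
lam^2 = 7.55^2 = 57.0025
var = 1 / 57.0025 ≈ 0.017543

0.1325, 0.0175


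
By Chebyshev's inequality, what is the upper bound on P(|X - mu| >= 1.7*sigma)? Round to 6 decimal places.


P <= 1/k^2
k^2 = 1.7^2 = 2.89
1/k^2 = 1 / 2.89 = 100/289 ≈ 0.34602076

0.346021


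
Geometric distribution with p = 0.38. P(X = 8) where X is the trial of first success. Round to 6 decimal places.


P = (1-p)^(k-1) * p
(1-p)^(k-1) = 0.62^7 ≈ 0.03521615
P = 0.03521615 * 0.38 ≈ 0.01338214

0.013382


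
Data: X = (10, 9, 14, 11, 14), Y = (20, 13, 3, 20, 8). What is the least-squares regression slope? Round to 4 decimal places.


b = sum((xi-xbar)(yi-ybar)) / sum((xi-xbar)^2)
n = 5, xbar = 58/5 = 11.6, ybar = 64/5 = 12.8
Sxy = sum((xi-xbar)(yi-ybar)) = -51.4
Sxx = sum((xi-xbar)^2) = 21.2
b = Sxy / Sxx = -257/106 ≈ -2.424528

-2.4245


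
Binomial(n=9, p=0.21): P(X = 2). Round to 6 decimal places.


P = C(n,k) * p^k * (1-p)^(n-k)
C(9,2) = 36
p^k = 0.21^2 = 0.0441
(1-p)^(n-k) = 0.79^7 ≈ 0.1920391
P = 36 * 0.0441 * 0.1920391 ≈ 0.304881

0.304881
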